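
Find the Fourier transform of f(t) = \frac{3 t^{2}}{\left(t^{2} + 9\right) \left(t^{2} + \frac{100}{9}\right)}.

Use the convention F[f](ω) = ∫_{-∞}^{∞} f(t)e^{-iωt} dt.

F(ω) = - \frac{81 \pi e^{- 3 \left|{\omega}\right|}}{19} + \frac{90 \pi e^{- \frac{10 \left|{\omega}\right|}{3}}}{19}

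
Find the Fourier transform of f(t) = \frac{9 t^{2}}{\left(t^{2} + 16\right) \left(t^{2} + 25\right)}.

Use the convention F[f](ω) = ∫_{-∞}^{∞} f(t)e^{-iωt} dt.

F(ω) = \pi \left(5 - 4 e^{\left|{\omega}\right|}\right) e^{- 5 \left|{\omega}\right|}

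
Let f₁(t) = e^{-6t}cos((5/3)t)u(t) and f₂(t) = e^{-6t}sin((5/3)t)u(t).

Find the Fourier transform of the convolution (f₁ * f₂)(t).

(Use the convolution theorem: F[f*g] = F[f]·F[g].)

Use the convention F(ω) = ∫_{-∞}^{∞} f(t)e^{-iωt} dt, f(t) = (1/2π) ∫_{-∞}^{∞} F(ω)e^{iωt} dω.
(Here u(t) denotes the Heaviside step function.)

F[f₁*f₂](ω) = \frac{135 \left(i \omega + 6\right)}{\left(9 \left(i \omega + 6\right)^{2} + 25\right)^{2}}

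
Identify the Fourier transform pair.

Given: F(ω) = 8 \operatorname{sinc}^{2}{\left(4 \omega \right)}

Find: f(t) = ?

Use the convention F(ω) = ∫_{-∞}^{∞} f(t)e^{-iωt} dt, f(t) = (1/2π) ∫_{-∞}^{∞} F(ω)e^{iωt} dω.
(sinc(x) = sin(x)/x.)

f(t) = \begin{cases} 1 - \frac{\left|{t}\right|}{8} & \text{for}\: \left|{t}\right| < 8 \\0 & \text{otherwise} \end{cases}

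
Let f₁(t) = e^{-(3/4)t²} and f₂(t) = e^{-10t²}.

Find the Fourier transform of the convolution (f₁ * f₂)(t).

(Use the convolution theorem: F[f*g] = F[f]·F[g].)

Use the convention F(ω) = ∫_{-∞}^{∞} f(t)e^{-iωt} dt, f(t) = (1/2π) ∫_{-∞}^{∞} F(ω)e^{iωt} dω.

F[f₁*f₂](ω) = \frac{\sqrt{30} \pi e^{- \frac{43 \omega^{2}}{120}}}{15}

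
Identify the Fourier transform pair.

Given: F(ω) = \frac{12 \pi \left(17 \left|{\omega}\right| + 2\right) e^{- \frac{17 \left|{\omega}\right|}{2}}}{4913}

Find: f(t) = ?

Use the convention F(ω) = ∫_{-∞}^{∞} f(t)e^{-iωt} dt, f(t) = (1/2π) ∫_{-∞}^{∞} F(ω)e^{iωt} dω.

f(t) = \frac{6}{\left(t^{2} + \frac{289}{4}\right)^{2}}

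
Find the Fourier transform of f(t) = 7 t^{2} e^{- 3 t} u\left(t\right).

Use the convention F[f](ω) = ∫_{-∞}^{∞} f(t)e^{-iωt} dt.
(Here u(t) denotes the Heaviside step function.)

F(ω) = \frac{14}{\left(i \omega + 3\right)^{3}}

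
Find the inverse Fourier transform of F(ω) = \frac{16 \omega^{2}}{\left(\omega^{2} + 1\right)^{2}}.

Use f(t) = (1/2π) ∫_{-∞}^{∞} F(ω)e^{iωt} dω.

f(t) = 4 \left(1 - \left|{t}\right|\right) e^{- \left|{t}\right|}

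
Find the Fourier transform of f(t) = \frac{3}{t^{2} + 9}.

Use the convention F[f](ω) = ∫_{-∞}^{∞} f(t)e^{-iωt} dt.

F(ω) = \pi e^{- 3 \left|{\omega}\right|}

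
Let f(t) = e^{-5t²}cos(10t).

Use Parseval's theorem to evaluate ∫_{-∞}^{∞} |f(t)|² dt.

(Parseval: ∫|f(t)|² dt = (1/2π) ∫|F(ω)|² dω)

∫|f(t)|² dt = \frac{\sqrt{10} \sqrt{\pi} \left(1 + e^{10}\right)}{20 e^{10}}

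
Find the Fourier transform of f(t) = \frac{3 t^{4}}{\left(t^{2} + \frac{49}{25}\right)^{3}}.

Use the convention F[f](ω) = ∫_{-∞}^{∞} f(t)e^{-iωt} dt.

F(ω) = \frac{3 \pi \left(49 \omega^{2} - 175 \left|{\omega}\right| + 75\right) e^{- \frac{7 \left|{\omega}\right|}{5}}}{280}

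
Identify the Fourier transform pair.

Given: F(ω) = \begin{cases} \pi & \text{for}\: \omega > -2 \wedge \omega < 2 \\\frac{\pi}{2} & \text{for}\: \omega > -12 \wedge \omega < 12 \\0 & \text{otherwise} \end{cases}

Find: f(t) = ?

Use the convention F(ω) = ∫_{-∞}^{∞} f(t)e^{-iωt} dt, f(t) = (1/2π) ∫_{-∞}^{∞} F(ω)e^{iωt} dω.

f(t) = \frac{\sin{\left(7 t \right)} \cos{\left(5 t \right)}}{t}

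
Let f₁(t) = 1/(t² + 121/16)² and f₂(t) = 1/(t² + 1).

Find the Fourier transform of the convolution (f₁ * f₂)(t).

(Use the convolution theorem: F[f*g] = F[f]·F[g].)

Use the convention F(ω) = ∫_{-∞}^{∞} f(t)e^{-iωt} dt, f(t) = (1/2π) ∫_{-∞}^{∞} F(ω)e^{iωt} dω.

F[f₁*f₂](ω) = \frac{8 \pi^{2} \left(11 \left|{\omega}\right| + 4\right) e^{- \frac{15 \left|{\omega}\right|}{4}}}{1331}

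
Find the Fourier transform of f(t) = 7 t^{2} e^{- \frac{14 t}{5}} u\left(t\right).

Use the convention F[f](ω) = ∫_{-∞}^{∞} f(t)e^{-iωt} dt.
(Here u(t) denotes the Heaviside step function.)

F(ω) = \frac{1750}{\left(5 i \omega + 14\right)^{3}}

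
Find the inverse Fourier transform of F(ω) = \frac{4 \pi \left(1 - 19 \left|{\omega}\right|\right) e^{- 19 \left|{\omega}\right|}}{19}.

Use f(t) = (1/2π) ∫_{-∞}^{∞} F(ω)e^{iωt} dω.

f(t) = \frac{8 t^{2}}{\left(t^{2} + 361\right)^{2}}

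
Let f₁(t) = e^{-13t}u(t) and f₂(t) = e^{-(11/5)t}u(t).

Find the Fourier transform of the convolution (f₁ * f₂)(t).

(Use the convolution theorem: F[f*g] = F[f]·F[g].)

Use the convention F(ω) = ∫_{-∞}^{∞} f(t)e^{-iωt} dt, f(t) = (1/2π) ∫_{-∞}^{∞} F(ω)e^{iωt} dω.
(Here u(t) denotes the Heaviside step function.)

F[f₁*f₂](ω) = \frac{5}{\left(i \omega + 13\right) \left(5 i \omega + 11\right)}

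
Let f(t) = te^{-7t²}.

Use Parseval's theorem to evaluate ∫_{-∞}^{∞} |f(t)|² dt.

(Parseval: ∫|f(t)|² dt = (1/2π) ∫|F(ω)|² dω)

∫|f(t)|² dt = \frac{\sqrt{14} \sqrt{\pi}}{392}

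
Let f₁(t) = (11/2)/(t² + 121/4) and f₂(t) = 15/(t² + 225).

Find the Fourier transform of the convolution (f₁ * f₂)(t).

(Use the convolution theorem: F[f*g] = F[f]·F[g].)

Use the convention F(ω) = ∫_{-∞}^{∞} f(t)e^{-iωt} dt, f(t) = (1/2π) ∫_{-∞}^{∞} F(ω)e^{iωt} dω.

F[f₁*f₂](ω) = \pi^{2} e^{- \frac{41 \left|{\omega}\right|}{2}}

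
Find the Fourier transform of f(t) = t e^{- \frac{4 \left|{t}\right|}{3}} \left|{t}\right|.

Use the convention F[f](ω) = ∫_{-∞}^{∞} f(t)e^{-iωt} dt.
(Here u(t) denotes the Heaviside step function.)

F(ω) = \frac{972 i \omega \left(3 \omega^{2} - 16\right)}{\left(9 \omega^{2} + 16\right)^{3}}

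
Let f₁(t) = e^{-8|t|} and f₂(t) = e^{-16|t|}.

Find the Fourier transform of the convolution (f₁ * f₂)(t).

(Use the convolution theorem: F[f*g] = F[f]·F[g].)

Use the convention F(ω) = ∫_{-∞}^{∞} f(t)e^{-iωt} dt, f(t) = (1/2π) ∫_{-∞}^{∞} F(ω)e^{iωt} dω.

F[f₁*f₂](ω) = \frac{512}{\left(\omega^{2} + 64\right) \left(\omega^{2} + 256\right)}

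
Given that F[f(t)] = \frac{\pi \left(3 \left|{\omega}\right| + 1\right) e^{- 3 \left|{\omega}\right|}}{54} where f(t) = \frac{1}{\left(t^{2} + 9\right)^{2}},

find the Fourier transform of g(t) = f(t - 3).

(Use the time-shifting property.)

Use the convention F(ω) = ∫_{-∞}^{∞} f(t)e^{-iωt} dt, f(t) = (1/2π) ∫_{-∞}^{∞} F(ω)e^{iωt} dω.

F[g](ω) = \frac{\pi \left(3 \left|{\omega}\right| + 1\right) e^{- 3 i \omega - 3 \left|{\omega}\right|}}{54}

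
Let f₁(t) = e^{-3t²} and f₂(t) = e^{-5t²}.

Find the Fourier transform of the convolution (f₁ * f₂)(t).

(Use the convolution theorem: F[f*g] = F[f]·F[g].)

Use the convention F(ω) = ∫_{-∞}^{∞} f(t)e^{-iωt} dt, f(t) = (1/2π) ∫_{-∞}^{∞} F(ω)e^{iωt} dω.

F[f₁*f₂](ω) = \frac{\sqrt{15} \pi e^{- \frac{2 \omega^{2}}{15}}}{15}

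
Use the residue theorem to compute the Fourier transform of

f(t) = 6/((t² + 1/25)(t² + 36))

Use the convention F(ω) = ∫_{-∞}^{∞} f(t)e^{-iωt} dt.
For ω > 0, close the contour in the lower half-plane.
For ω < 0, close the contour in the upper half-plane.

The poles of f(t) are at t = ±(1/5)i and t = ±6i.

Let g(z) = f(z)e^{-iωz}; for large |z| the factor e^{-iωz} decays in the lower half-plane when ω > 0 and in the upper half-plane when ω < 0.

Case ω > 0 (lower half-plane, clockwise contour ⇒ F(ω) = -2πi·ΣRes):
  Res_{z = - \frac{i}{5}} g(z) = \frac{375 i e^{- \frac{\omega}{5}}}{899}
  Res_{z = - 6 i} g(z) = - \frac{25 i e^{- 6 \omega}}{1798}
  F(ω) = -2πi·ΣRes = - \frac{25 \pi e^{- 6 \omega}}{899} + \frac{750 \pi e^{- \frac{\omega}{5}}}{899}

Case ω < 0 (upper half-plane, counterclockwise contour ⇒ F(ω) = +2πi·ΣRes):
  Res_{z = \frac{i}{5}} g(z) = - \frac{375 i e^{\frac{\omega}{5}}}{899}
  Res_{z = 6 i} g(z) = \frac{25 i e^{6 \omega}}{1798}
  F(ω) = 2πi·ΣRes = \frac{25 \pi \left(30 e^{\frac{\omega}{5}} - e^{6 \omega}\right)}{899}

Both cases combine into a single formula in |ω|:

F(ω) = - \frac{25 \pi e^{- 6 \left|{\omega}\right|}}{899} + \frac{750 \pi e^{- \frac{\left|{\omega}\right|}{5}}}{899}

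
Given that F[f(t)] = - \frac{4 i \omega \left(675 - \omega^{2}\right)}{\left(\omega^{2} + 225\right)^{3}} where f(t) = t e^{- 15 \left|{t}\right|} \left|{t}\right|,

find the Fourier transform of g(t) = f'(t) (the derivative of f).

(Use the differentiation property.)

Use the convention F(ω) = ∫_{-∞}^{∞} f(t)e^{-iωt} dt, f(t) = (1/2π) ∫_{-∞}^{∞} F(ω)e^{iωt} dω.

F[g](ω) = \frac{4 \omega^{2} \left(675 - \omega^{2}\right)}{\left(\omega^{2} + 225\right)^{3}}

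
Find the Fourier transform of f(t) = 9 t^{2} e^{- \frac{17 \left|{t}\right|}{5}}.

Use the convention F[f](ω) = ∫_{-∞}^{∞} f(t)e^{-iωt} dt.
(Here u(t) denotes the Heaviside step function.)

F(ω) = \frac{76500 \left(289 - 75 \omega^{2}\right)}{\left(25 \omega^{2} + 289\right)^{3}}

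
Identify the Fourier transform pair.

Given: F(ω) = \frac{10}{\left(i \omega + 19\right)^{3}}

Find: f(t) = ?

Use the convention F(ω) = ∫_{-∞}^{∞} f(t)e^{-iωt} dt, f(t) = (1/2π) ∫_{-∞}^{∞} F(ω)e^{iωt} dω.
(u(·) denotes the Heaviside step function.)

f(t) = 5 t^{2} e^{- 19 t} u\left(t\right)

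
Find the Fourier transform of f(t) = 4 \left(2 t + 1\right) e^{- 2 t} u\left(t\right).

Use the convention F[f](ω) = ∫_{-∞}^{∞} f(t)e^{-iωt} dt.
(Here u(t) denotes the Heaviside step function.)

F(ω) = \frac{4 \left(- i \omega - 4\right)}{\omega^{2} - 4 i \omega - 4}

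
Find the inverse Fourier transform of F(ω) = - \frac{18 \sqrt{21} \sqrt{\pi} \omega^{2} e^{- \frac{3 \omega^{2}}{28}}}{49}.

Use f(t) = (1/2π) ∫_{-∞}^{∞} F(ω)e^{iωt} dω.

f(t) = 6 \left(\frac{28 t^{2}}{3} - 2\right) e^{- \frac{7 t^{2}}{3}}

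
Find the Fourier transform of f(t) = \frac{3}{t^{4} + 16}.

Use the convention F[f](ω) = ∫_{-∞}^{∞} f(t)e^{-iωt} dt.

F(ω) = \frac{3 \pi e^{- \sqrt{2} \left|{\omega}\right|} \sin{\left(\sqrt{2} \left|{\omega}\right| + \frac{\pi}{4} \right)}}{8}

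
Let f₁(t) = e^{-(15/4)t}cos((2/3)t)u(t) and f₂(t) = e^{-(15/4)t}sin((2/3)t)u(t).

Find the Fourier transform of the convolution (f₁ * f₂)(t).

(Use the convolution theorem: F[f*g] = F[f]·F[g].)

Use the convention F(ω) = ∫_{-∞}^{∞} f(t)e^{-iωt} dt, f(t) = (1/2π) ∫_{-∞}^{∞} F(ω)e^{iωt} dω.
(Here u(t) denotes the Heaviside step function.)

F[f₁*f₂](ω) = \frac{3456 \left(4 i \omega + 15\right)}{\left(9 \left(4 i \omega + 15\right)^{2} + 64\right)^{2}}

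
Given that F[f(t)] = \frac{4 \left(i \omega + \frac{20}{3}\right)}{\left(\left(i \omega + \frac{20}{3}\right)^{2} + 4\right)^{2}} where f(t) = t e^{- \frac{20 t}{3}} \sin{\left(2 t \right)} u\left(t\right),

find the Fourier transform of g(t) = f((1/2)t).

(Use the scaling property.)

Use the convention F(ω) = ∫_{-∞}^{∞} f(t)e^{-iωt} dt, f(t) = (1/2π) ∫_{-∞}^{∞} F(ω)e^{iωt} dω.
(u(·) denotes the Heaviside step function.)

F[g](ω) = \frac{27 \left(3 i \omega + 10\right)}{\left(\left(3 i \omega + 10\right)^{2} + 9\right)^{2}}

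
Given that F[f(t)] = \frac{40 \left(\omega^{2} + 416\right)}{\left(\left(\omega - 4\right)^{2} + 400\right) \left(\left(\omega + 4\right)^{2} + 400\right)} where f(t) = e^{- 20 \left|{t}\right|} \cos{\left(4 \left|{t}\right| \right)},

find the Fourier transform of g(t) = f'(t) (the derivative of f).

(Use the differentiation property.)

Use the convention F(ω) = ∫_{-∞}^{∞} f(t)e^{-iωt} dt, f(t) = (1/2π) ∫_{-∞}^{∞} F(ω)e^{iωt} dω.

F[g](ω) = \frac{40 i \omega \left(\omega^{2} + 416\right)}{\omega^{4} + 768 \omega^{2} + 173056}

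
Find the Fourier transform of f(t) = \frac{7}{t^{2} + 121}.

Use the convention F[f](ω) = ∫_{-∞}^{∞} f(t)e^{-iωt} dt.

F(ω) = \frac{7 \pi e^{- 11 \left|{\omega}\right|}}{11}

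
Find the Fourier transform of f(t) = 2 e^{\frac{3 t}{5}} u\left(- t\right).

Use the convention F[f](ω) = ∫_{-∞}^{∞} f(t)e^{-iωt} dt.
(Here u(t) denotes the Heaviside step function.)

F(ω) = - \frac{10}{5 i \omega - 3}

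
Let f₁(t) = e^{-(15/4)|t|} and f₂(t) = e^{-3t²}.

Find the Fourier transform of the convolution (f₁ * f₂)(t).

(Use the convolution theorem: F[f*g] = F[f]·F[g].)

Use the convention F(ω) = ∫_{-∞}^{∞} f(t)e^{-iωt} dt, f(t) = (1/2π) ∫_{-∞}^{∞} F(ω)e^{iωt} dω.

F[f₁*f₂](ω) = \frac{40 \sqrt{3} \sqrt{\pi} e^{- \frac{\omega^{2}}{12}}}{16 \omega^{2} + 225}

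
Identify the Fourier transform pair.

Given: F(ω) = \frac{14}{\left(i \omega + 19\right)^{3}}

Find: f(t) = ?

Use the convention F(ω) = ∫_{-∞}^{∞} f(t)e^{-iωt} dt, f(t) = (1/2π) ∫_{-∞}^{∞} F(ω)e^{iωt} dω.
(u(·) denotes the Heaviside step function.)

f(t) = 7 t^{2} e^{- 19 t} u\left(t\right)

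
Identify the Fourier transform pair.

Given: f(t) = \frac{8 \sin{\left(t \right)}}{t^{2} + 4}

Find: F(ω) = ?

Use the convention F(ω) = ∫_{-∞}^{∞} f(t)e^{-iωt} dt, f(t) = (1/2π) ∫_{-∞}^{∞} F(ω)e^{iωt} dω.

F(ω) = 2 i \pi e^{- 2 \left|{\omega + 1}\right|} - 2 i \pi e^{- 2 \left|{\omega - 1}\right|}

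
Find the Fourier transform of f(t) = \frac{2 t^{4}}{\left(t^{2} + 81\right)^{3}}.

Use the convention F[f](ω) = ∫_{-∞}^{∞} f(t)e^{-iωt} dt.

F(ω) = \frac{\pi \left(27 \omega^{2} - 15 \left|{\omega}\right| + 1\right) e^{- 9 \left|{\omega}\right|}}{12}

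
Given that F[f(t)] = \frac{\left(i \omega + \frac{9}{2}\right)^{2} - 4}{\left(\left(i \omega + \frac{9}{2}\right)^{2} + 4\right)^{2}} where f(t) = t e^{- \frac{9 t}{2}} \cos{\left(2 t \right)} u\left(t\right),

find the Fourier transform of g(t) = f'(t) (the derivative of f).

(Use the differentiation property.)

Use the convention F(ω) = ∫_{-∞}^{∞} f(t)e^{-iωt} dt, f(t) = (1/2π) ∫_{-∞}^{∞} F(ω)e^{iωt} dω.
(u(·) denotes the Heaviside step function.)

F[g](ω) = \frac{4 i \omega \left(\left(2 i \omega + 9\right)^{2} - 16\right)}{\left(\left(2 i \omega + 9\right)^{2} + 16\right)^{2}}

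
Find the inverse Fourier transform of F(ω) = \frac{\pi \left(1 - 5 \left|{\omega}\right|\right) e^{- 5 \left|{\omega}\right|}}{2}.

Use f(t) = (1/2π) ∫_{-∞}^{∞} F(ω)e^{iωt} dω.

f(t) = \frac{5 t^{2}}{\left(t^{2} + 25\right)^{2}}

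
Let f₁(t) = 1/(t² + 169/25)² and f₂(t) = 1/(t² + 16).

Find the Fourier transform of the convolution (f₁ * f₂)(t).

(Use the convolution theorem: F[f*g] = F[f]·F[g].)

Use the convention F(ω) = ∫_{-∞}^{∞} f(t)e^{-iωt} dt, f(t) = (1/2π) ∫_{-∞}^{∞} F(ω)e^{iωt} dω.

F[f₁*f₂](ω) = \frac{25 \pi^{2} \left(13 \left|{\omega}\right| + 5\right) e^{- \frac{33 \left|{\omega}\right|}{5}}}{17576}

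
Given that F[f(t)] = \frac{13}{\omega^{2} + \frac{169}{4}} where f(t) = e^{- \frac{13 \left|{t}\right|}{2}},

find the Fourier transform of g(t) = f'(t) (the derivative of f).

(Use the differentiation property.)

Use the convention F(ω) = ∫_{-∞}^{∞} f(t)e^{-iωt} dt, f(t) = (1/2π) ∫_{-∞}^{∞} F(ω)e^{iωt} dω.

F[g](ω) = \frac{52 i \omega}{4 \omega^{2} + 169}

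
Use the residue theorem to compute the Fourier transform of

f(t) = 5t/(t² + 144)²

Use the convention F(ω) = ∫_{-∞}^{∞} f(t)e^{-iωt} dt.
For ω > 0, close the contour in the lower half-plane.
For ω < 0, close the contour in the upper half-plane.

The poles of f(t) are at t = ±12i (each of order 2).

Let g(z) = f(z)e^{-iωz}; for large |z| the factor e^{-iωz} decays in the lower half-plane when ω > 0 and in the upper half-plane when ω < 0.

Case ω > 0 (lower half-plane, clockwise contour ⇒ F(ω) = -2πi·ΣRes):
  Res_{z = - 12 i} g(z) = \frac{5 \omega e^{- 12 \omega}}{48} (pole of order 2)
  F(ω) = -2πi·ΣRes = - \frac{5 i \pi \omega e^{- 12 \omega}}{24}

Case ω < 0 (upper half-plane, counterclockwise contour ⇒ F(ω) = +2πi·ΣRes):
  Res_{z = 12 i} g(z) = - \frac{5 \omega e^{12 \omega}}{48} (pole of order 2)
  F(ω) = 2πi·ΣRes = - \frac{5 i \pi \omega e^{12 \omega}}{24}

Both cases combine into a single formula in |ω|:

F(ω) = - \frac{5 i \pi \omega e^{- 12 \left|{\omega}\right|}}{24}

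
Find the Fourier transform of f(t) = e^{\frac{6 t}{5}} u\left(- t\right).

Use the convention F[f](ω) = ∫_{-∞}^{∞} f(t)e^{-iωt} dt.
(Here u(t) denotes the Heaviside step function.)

F(ω) = - \frac{5}{5 i \omega - 6}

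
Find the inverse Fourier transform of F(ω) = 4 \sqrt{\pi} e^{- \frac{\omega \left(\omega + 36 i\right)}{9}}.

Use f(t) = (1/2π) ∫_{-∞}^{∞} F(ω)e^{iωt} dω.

f(t) = 6 e^{- \frac{9 \left(t - 4\right)^{2}}{4}}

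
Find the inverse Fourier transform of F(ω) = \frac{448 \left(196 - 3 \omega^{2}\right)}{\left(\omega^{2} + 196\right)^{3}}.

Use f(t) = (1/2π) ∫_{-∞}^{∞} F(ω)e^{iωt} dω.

f(t) = 8 t^{2} e^{- 14 \left|{t}\right|}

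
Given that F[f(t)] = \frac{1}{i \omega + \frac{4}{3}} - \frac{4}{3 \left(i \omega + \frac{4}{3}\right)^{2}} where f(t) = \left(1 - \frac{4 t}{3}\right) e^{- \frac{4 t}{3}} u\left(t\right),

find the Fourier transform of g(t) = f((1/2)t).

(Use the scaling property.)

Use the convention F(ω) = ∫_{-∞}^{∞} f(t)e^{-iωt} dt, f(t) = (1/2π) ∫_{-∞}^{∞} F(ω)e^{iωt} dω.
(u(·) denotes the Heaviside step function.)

F[g](ω) = \frac{9 i \omega}{- 9 \omega^{2} + 12 i \omega + 4}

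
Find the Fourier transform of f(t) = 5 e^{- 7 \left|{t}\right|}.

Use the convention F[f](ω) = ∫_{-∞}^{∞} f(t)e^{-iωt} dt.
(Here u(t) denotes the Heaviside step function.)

F(ω) = \frac{70}{\omega^{2} + 49}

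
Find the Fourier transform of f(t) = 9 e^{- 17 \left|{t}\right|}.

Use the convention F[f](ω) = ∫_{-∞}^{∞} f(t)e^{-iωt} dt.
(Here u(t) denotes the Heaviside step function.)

F(ω) = \frac{306}{\omega^{2} + 289}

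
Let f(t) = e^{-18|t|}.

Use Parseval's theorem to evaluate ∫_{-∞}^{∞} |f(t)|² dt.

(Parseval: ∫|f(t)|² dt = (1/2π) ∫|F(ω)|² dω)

∫|f(t)|² dt = \frac{1}{18}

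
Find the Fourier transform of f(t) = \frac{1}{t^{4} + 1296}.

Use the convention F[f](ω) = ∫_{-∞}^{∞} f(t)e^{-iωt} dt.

F(ω) = \frac{\pi e^{- 3 \sqrt{2} \left|{\omega}\right|} \sin{\left(3 \sqrt{2} \left|{\omega}\right| + \frac{\pi}{4} \right)}}{216}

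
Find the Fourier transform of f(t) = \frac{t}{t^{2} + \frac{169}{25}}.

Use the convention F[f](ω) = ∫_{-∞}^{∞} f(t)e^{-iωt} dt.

F(ω) = - i \pi e^{- \frac{13 \left|{\omega}\right|}{5}} \operatorname{sign}{\left(\omega \right)}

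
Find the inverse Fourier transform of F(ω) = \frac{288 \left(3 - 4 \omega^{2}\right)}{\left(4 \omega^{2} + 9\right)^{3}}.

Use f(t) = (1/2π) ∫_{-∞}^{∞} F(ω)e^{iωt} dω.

f(t) = t^{2} e^{- \frac{3 \left|{t}\right|}{2}}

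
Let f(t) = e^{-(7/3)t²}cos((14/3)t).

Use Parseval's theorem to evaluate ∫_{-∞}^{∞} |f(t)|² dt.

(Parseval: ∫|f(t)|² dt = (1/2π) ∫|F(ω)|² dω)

∫|f(t)|² dt = \frac{\sqrt{42} \sqrt{\pi} \left(1 + e^{\frac{14}{3}}\right)}{28 e^{\frac{14}{3}}}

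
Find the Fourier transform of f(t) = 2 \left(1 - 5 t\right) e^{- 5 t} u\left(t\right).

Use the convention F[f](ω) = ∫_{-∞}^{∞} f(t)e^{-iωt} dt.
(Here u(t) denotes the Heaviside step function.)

F(ω) = \frac{2 i \omega}{- \omega^{2} + 10 i \omega + 25}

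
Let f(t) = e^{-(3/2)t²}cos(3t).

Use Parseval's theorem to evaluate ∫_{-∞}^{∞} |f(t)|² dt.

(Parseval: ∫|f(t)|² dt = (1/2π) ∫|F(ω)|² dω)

∫|f(t)|² dt = \frac{\sqrt{3} \sqrt{\pi} \left(1 + e^{3}\right)}{6 e^{3}}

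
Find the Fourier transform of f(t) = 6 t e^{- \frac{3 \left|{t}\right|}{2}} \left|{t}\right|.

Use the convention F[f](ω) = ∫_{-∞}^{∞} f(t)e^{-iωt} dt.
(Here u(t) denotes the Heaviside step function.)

F(ω) = \frac{384 i \omega \left(4 \omega^{2} - 27\right)}{\left(4 \omega^{2} + 9\right)^{3}}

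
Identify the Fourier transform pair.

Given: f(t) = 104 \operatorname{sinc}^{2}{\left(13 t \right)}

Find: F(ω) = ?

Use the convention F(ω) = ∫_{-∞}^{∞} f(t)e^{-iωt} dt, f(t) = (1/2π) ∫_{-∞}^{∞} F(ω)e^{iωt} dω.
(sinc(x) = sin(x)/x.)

F(ω) = \begin{cases} \frac{4 \pi \left(26 - \left|{\omega}\right|\right)}{13} & \text{for}\: \omega > -26 \wedge \omega < 26 \\0 & \text{otherwise} \end{cases}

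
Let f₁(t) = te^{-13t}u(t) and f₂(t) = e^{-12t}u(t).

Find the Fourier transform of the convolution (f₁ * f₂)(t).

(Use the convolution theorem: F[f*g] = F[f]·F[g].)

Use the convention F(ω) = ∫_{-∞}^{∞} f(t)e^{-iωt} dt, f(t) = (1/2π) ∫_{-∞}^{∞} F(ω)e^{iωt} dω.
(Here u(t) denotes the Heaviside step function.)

F[f₁*f₂](ω) = \frac{1}{\left(i \omega + 12\right) \left(i \omega + 13\right)^{2}}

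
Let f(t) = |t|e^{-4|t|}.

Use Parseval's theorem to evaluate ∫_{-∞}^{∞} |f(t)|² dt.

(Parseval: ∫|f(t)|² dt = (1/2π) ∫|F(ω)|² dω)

∫|f(t)|² dt = \frac{1}{128}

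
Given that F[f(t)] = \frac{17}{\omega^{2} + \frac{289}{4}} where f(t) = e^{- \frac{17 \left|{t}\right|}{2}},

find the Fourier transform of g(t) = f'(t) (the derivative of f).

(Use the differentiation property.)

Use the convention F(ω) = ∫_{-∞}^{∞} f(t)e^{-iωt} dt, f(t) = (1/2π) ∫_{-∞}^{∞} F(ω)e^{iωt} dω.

F[g](ω) = \frac{68 i \omega}{4 \omega^{2} + 289}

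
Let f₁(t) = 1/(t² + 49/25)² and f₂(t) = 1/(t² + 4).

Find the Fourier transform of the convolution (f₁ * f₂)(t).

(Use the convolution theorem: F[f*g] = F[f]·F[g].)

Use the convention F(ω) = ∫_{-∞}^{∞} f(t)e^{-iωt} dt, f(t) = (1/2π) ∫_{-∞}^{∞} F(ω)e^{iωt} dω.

F[f₁*f₂](ω) = \frac{25 \pi^{2} \left(7 \left|{\omega}\right| + 5\right) e^{- \frac{17 \left|{\omega}\right|}{5}}}{1372}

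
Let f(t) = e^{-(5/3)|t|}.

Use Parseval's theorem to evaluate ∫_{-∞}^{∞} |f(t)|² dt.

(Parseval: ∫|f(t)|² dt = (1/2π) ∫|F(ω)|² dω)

∫|f(t)|² dt = \frac{3}{5}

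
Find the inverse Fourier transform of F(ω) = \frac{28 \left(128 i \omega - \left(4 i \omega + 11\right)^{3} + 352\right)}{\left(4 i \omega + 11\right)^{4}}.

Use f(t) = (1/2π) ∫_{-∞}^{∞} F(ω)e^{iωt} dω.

f(t) = 7 \left(t^{2} - 1\right) e^{- \frac{11 t}{4}} u\left(t\right)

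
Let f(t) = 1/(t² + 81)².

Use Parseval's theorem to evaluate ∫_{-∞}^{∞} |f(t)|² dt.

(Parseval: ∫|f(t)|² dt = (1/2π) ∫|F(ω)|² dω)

∫|f(t)|² dt = \frac{5 \pi}{76527504}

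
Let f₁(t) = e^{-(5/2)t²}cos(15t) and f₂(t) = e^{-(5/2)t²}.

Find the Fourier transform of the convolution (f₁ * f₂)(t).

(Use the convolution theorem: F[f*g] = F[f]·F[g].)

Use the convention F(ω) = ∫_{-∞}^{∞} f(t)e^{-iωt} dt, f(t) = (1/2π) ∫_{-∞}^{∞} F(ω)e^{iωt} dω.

F[f₁*f₂](ω) = \frac{\pi \left(e^{6 \omega} + 1\right) e^{- \frac{\omega^{2}}{5} - 3 \omega - \frac{45}{2}}}{5}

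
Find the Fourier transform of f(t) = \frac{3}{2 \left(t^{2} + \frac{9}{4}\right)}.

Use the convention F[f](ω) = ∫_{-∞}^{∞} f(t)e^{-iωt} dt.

F(ω) = \pi e^{- \frac{3 \left|{\omega}\right|}{2}}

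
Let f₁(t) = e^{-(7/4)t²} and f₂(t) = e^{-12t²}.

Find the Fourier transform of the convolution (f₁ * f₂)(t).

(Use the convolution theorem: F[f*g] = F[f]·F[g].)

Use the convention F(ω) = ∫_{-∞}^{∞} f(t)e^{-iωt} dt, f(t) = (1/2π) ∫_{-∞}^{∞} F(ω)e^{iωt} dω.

F[f₁*f₂](ω) = \frac{\sqrt{21} \pi e^{- \frac{55 \omega^{2}}{336}}}{21}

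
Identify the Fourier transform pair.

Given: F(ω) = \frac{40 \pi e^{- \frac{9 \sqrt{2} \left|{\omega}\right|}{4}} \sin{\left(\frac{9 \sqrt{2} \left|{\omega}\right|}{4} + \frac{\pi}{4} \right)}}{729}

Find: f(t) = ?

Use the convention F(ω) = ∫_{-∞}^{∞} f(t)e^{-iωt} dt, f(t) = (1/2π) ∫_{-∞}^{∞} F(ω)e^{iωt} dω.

f(t) = \frac{5}{t^{4} + \frac{6561}{16}}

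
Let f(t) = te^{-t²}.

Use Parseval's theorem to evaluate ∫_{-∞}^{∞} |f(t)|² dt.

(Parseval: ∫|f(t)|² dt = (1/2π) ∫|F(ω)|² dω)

∫|f(t)|² dt = \frac{\sqrt{2} \sqrt{\pi}}{8}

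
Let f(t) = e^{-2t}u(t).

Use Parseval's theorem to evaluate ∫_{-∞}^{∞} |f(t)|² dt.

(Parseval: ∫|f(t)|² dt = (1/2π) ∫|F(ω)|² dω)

∫|f(t)|² dt = \frac{1}{4}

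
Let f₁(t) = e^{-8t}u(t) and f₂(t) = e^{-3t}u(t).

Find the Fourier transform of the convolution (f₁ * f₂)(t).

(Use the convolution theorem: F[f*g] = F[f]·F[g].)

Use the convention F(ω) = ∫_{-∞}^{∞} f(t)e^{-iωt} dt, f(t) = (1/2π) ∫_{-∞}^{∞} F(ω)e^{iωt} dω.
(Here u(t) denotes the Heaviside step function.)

F[f₁*f₂](ω) = \frac{1}{\left(i \omega + 3\right) \left(i \omega + 8\right)}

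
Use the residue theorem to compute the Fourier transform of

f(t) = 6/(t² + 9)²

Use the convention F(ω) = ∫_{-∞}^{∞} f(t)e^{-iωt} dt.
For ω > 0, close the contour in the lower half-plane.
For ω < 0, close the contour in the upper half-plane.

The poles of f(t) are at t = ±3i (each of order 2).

Let g(z) = f(z)e^{-iωz}; for large |z| the factor e^{-iωz} decays in the lower half-plane when ω > 0 and in the upper half-plane when ω < 0.

Case ω > 0 (lower half-plane, clockwise contour ⇒ F(ω) = -2πi·ΣRes):
  Res_{z = - 3 i} g(z) = \frac{i \left(3 \omega + 1\right) e^{- 3 \omega}}{18} (pole of order 2)
  F(ω) = -2πi·ΣRes = \frac{\pi \left(3 \omega + 1\right) e^{- 3 \omega}}{9}

Case ω < 0 (upper half-plane, counterclockwise contour ⇒ F(ω) = +2πi·ΣRes):
  Res_{z = 3 i} g(z) = \frac{i \left(3 \omega - 1\right) e^{3 \omega}}{18} (pole of order 2)
  F(ω) = 2πi·ΣRes = \frac{\pi \left(1 - 3 \omega\right) e^{3 \omega}}{9}

Both cases combine into a single formula in |ω|:

F(ω) = \frac{\pi \left(3 \left|{\omega}\right| + 1\right) e^{- 3 \left|{\omega}\right|}}{9}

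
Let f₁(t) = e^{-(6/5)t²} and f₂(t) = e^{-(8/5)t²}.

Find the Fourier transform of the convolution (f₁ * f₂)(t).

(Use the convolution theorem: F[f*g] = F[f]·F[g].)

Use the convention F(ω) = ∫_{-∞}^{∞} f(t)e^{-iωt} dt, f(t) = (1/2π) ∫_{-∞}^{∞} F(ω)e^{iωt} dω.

F[f₁*f₂](ω) = \frac{5 \sqrt{3} \pi e^{- \frac{35 \omega^{2}}{96}}}{12}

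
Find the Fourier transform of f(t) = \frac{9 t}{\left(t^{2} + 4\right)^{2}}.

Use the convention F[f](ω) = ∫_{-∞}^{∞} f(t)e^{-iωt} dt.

F(ω) = - \frac{9 i \pi \omega e^{- 2 \left|{\omega}\right|}}{4}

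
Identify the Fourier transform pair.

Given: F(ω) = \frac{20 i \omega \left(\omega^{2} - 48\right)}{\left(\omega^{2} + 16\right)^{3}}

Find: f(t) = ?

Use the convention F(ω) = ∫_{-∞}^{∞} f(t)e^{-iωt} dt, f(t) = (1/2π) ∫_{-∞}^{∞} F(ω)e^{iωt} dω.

f(t) = 5 t e^{- 4 \left|{t}\right|} \left|{t}\right|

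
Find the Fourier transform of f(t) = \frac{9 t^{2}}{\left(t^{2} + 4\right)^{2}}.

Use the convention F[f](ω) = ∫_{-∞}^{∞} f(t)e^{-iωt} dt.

F(ω) = \frac{9 \pi \left(1 - 2 \left|{\omega}\right|\right) e^{- 2 \left|{\omega}\right|}}{4}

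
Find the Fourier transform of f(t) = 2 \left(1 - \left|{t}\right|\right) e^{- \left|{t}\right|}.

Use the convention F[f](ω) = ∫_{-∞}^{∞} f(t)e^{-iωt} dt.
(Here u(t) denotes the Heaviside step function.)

F(ω) = \frac{8 \omega^{2}}{\left(\omega^{2} + 1\right)^{2}}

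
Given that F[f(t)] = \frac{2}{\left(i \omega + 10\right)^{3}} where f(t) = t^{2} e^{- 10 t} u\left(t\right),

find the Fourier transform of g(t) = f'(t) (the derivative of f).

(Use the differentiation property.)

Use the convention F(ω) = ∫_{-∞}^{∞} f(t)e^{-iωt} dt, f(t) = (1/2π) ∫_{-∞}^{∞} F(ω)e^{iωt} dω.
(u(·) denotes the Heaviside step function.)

F[g](ω) = \frac{2 i \omega}{\left(i \omega + 10\right)^{3}}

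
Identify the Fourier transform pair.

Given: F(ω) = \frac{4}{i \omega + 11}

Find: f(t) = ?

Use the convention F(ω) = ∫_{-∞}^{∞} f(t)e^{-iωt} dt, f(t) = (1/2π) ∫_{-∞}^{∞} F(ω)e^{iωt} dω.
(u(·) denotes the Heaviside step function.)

f(t) = 4 e^{- 11 t} u\left(t\right)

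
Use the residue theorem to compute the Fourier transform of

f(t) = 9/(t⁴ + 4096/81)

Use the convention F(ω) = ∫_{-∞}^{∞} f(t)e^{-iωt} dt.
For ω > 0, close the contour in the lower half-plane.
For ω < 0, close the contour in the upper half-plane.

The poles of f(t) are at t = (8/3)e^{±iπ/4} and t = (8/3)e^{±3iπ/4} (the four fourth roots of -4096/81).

Let g(z) = f(z)e^{-iωz}; for large |z| the factor e^{-iωz} decays in the lower half-plane when ω > 0 and in the upper half-plane when ω < 0.

Case ω > 0 (lower half-plane, clockwise contour ⇒ F(ω) = -2πi·ΣRes):
  Res_{z = - \frac{4 \sqrt{2}}{3} - \frac{4 \sqrt{2} i}{3}} g(z) = \frac{243 \sqrt{2} i \left(1 - i\right) e^{\frac{4 \sqrt{2} \omega \left(-1 + i\right)}{3}}}{4096}
  Res_{z = \frac{4 \sqrt{2}}{3} - \frac{4 \sqrt{2} i}{3}} g(z) = \frac{243 \sqrt{2} i \left(1 + i\right) e^{- \frac{4 \sqrt{2} \omega \left(1 + i\right)}{3}}}{4096}
  F(ω) = -2πi·ΣRes = \frac{243 \sqrt{2} \pi \left(1 - i\right) \left(e^{\frac{8 \sqrt{2} i \omega}{3}} + i\right) e^{- \frac{4 \sqrt{2} \omega \left(1 + i\right)}{3}}}{2048} = \frac{243 \sqrt{2} \pi \left(\sin{\left(\frac{4 \sqrt{2} \omega}{3} \right)} + \cos{\left(\frac{4 \sqrt{2} \omega}{3} \right)}\right) e^{- \frac{4 \sqrt{2} \omega}{3}}}{1024}

Case ω < 0 (upper half-plane, counterclockwise contour ⇒ F(ω) = +2πi·ΣRes):
  Res_{z = \frac{4 \sqrt{2}}{3} + \frac{4 \sqrt{2} i}{3}} g(z) = \frac{243 \sqrt{2} i \left(-1 + i\right) e^{\frac{4 \sqrt{2} \omega \left(1 - i\right)}{3}}}{4096}
  Res_{z = - \frac{4 \sqrt{2}}{3} + \frac{4 \sqrt{2} i}{3}} g(z) = \frac{243 \sqrt{2} \left(1 - i\right) e^{\frac{4 \sqrt{2} \omega \left(1 + i\right)}{3}}}{4096}
  F(ω) = 2πi·ΣRes = - \frac{243 \sqrt{2} i \pi \left(i \left(1 - i\right) e^{\frac{4 \sqrt{2} \omega \left(1 - i\right)}{3}} - \left(1 - i\right) e^{\frac{4 \sqrt{2} \omega \left(1 + i\right)}{3}}\right)}{2048} = \frac{243 \sqrt{2} \pi \left(- \sin{\left(\frac{4 \sqrt{2} \omega}{3} \right)} + \cos{\left(\frac{4 \sqrt{2} \omega}{3} \right)}\right) e^{\frac{4 \sqrt{2} \omega}{3}}}{1024}

Both cases combine into a single formula in |ω|:

F(ω) = \frac{243 \sqrt{2} \pi \left(\sin{\left(\frac{4 \sqrt{2} \left|{\omega}\right|}{3} \right)} + \cos{\left(\frac{4 \sqrt{2} \left|{\omega}\right|}{3} \right)}\right) e^{- \frac{4 \sqrt{2} \left|{\omega}\right|}{3}}}{1024}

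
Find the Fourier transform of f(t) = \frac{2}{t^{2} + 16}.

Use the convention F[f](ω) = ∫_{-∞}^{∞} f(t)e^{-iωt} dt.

F(ω) = \frac{\pi e^{- 4 \left|{\omega}\right|}}{2}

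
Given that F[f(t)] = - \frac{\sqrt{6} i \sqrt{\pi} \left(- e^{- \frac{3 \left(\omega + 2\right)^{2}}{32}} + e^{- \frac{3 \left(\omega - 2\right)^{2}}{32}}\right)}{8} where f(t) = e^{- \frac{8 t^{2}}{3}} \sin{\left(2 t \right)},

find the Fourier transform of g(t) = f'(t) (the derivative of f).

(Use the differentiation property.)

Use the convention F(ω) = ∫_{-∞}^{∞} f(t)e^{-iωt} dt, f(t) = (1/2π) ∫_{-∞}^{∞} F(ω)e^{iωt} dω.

F[g](ω) = \frac{\sqrt{6} \sqrt{\pi} \omega \left(e^{\frac{3 \omega}{4}} - 1\right) e^{- \frac{3 \omega^{2}}{32} - \frac{3 \omega}{8} - \frac{3}{8}}}{8}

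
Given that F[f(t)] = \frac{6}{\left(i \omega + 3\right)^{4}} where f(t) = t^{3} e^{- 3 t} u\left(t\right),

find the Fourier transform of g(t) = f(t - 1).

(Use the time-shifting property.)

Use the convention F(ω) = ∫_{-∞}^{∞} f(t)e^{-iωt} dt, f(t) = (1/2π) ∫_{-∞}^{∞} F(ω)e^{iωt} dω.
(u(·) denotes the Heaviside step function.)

F[g](ω) = \frac{6 e^{- i \omega}}{\left(i \omega + 3\right)^{4}}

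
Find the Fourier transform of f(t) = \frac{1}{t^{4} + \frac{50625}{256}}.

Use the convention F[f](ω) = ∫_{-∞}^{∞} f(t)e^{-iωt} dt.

F(ω) = \frac{64 \pi e^{- \frac{15 \sqrt{2} \left|{\omega}\right|}{8}} \sin{\left(\frac{15 \sqrt{2} \left|{\omega}\right|}{8} + \frac{\pi}{4} \right)}}{3375}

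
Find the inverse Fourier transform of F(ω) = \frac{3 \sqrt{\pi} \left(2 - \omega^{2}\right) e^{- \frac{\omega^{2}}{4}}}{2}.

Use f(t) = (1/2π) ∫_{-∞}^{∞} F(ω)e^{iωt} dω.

f(t) = 6 t^{2} e^{- t^{2}}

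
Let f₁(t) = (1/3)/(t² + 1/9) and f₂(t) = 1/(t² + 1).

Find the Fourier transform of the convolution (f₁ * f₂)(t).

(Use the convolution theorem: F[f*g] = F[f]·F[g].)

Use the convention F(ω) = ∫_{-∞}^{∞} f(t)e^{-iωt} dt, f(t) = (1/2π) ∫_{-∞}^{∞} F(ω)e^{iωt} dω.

F[f₁*f₂](ω) = \pi^{2} e^{- \frac{4 \left|{\omega}\right|}{3}}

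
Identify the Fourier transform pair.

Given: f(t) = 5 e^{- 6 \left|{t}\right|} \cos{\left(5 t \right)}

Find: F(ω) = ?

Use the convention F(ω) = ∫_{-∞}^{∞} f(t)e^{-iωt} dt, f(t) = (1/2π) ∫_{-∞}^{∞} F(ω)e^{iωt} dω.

F(ω) = \frac{60 \left(\omega^{2} + 61\right)}{\omega^{4} + 22 \omega^{2} + 3721}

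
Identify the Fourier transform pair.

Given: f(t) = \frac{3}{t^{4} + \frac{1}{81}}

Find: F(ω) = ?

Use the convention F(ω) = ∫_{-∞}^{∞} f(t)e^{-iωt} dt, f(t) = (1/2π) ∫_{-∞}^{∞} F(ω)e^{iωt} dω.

F(ω) = 81 \pi e^{- \frac{\sqrt{2} \left|{\omega}\right|}{6}} \sin{\left(\frac{\sqrt{2} \left|{\omega}\right|}{6} + \frac{\pi}{4} \right)}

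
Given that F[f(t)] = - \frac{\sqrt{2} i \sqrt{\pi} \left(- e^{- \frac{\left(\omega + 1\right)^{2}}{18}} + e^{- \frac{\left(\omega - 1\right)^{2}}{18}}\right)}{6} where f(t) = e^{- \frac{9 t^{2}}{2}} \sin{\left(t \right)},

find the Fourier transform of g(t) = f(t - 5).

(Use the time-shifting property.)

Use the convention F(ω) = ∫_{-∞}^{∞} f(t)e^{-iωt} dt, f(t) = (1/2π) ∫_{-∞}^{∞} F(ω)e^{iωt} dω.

F[g](ω) = \frac{\sqrt{2} i \sqrt{\pi} \left(1 - e^{\frac{2 \omega}{9}}\right) e^{- \frac{\omega^{2}}{18} - \frac{\omega}{9} - 5 i \omega - \frac{1}{18}}}{6}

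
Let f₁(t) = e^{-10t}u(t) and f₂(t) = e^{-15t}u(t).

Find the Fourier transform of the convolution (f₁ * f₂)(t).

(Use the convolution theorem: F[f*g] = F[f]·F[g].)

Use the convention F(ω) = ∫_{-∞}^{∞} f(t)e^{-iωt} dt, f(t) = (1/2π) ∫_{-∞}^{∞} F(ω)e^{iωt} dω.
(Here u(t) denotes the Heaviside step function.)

F[f₁*f₂](ω) = \frac{1}{\left(i \omega + 10\right) \left(i \omega + 15\right)}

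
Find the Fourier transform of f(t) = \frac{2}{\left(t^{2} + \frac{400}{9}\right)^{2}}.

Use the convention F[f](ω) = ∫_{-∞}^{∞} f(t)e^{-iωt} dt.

F(ω) = \frac{9 \pi \left(20 \left|{\omega}\right| + 3\right) e^{- \frac{20 \left|{\omega}\right|}{3}}}{8000}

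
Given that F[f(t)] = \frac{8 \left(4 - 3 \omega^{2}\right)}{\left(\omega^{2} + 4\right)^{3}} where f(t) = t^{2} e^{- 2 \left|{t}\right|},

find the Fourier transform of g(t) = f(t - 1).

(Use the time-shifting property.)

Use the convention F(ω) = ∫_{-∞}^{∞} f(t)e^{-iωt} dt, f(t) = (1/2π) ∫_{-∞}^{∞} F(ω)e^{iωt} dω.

F[g](ω) = \frac{8 \left(4 - 3 \omega^{2}\right) e^{- i \omega}}{\left(\omega^{2} + 4\right)^{3}}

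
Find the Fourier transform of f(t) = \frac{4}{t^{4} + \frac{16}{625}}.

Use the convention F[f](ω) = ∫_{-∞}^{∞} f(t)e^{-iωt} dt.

F(ω) = \frac{125 \pi e^{- \frac{\sqrt{2} \left|{\omega}\right|}{5}} \sin{\left(\frac{\sqrt{2} \left|{\omega}\right|}{5} + \frac{\pi}{4} \right)}}{2}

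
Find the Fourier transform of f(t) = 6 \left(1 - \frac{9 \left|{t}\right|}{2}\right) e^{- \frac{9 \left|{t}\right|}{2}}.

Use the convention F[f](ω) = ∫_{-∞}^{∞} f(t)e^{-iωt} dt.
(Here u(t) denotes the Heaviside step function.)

F(ω) = \frac{1728 \omega^{2}}{\left(4 \omega^{2} + 81\right)^{2}}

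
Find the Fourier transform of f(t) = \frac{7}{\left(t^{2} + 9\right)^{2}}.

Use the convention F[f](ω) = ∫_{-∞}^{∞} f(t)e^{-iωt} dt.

F(ω) = \frac{7 \pi \left(3 \left|{\omega}\right| + 1\right) e^{- 3 \left|{\omega}\right|}}{54}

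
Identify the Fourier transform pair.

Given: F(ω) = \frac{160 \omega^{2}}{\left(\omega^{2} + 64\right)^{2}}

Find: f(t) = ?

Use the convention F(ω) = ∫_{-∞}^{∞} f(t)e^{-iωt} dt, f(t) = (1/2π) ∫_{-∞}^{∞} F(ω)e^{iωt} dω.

f(t) = 5 \left(1 - 8 \left|{t}\right|\right) e^{- 8 \left|{t}\right|}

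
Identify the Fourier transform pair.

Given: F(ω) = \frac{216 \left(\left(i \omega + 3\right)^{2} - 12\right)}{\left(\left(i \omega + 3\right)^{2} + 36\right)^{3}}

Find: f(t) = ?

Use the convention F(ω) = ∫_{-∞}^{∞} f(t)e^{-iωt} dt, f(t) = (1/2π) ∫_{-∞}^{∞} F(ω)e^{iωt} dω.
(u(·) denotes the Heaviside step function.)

f(t) = 6 t^{2} e^{- 3 t} \sin{\left(6 t \right)} u\left(t\right)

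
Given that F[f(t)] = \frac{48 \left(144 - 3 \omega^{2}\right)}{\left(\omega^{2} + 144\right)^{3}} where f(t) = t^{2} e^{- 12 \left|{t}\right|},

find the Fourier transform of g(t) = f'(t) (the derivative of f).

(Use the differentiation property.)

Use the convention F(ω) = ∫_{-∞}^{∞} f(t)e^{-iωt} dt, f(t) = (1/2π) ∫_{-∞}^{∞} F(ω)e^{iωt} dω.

F[g](ω) = - \frac{144 i \omega \left(\omega^{2} - 48\right)}{\left(\omega^{2} + 144\right)^{3}}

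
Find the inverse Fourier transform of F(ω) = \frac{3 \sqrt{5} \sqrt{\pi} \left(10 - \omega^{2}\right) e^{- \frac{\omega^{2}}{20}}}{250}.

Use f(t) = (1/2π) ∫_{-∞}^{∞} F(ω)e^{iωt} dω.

f(t) = 6 t^{2} e^{- 5 t^{2}}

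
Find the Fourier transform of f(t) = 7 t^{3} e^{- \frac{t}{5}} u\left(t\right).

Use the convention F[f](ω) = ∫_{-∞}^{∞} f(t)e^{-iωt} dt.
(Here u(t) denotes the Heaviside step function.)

F(ω) = \frac{26250}{\left(5 i \omega + 1\right)^{4}}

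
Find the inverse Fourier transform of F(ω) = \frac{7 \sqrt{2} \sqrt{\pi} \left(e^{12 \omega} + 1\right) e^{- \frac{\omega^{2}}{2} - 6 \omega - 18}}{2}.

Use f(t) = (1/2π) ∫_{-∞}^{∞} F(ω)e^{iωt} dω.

f(t) = 7 e^{- \frac{t^{2}}{2}} \cos{\left(6 t \right)}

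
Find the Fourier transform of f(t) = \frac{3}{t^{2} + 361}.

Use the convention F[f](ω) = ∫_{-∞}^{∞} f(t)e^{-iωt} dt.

F(ω) = \frac{3 \pi e^{- 19 \left|{\omega}\right|}}{19}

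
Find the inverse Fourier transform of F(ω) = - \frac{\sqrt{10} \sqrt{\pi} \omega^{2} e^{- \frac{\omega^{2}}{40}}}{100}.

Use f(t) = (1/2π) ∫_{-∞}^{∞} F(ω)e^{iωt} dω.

f(t) = \left(40 t^{2} - 2\right) e^{- 10 t^{2}}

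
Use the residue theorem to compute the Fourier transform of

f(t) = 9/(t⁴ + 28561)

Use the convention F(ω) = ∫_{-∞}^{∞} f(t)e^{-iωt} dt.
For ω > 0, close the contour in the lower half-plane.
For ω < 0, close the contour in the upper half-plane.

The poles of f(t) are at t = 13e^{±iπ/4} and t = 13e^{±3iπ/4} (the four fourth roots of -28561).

Let g(z) = f(z)e^{-iωz}; for large |z| the factor e^{-iωz} decays in the lower half-plane when ω > 0 and in the upper half-plane when ω < 0.

Case ω > 0 (lower half-plane, clockwise contour ⇒ F(ω) = -2πi·ΣRes):
  Res_{z = - \frac{13 \sqrt{2}}{2} - \frac{13 \sqrt{2} i}{2}} g(z) = \frac{9 \sqrt{2} i \left(1 - i\right) e^{\frac{13 \sqrt{2} \omega \left(-1 + i\right)}{2}}}{17576}
  Res_{z = \frac{13 \sqrt{2}}{2} - \frac{13 \sqrt{2} i}{2}} g(z) = \frac{9 \sqrt{2} i \left(1 + i\right) e^{- \frac{13 \sqrt{2} \omega \left(1 + i\right)}{2}}}{17576}
  F(ω) = -2πi·ΣRes = \frac{9 \sqrt{2} \pi \left(1 - i\right) \left(e^{13 \sqrt{2} i \omega} + i\right) e^{- \frac{13 \sqrt{2} \omega \left(1 + i\right)}{2}}}{8788} = \frac{9 \pi e^{- \frac{13 \sqrt{2} \omega}{2}} \sin{\left(\frac{13 \sqrt{2} \omega}{2} + \frac{\pi}{4} \right)}}{2197}

Case ω < 0 (upper half-plane, counterclockwise contour ⇒ F(ω) = +2πi·ΣRes):
  Res_{z = \frac{13 \sqrt{2}}{2} + \frac{13 \sqrt{2} i}{2}} g(z) = \frac{9 \sqrt{2} i \left(-1 + i\right) e^{\frac{13 \sqrt{2} \omega \left(1 - i\right)}{2}}}{17576}
  Res_{z = - \frac{13 \sqrt{2}}{2} + \frac{13 \sqrt{2} i}{2}} g(z) = \frac{9 \sqrt{2} \left(1 - i\right) e^{\frac{13 \sqrt{2} \omega \left(1 + i\right)}{2}}}{17576}
  F(ω) = 2πi·ΣRes = - \frac{9 \sqrt{2} i \pi \left(i \left(1 - i\right) e^{\frac{13 \sqrt{2} \omega \left(1 - i\right)}{2}} - \left(1 - i\right) e^{\frac{13 \sqrt{2} \omega \left(1 + i\right)}{2}}\right)}{8788} = \frac{9 \pi e^{\frac{13 \sqrt{2} \omega}{2}} \cos{\left(\frac{13 \sqrt{2} \omega}{2} + \frac{\pi}{4} \right)}}{2197}

Both cases combine into a single formula in |ω|:

F(ω) = \frac{9 \pi e^{- \frac{13 \sqrt{2} \left|{\omega}\right|}{2}} \sin{\left(\frac{13 \sqrt{2} \left|{\omega}\right|}{2} + \frac{\pi}{4} \right)}}{2197}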